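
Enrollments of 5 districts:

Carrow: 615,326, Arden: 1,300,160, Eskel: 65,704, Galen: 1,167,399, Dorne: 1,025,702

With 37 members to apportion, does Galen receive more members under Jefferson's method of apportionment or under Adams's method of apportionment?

Jefferson

Jefferson: Carrow 5, Arden 12, Eskel 0, Galen 11, Dorne 9.
Adams: Carrow 6, Arden 11, Eskel 1, Galen 10, Dorne 9.
Galen gets 11 under Jefferson and 10 under Adams.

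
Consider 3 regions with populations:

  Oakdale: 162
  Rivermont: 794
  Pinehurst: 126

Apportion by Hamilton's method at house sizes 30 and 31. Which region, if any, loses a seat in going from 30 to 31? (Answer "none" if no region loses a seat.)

Pinehurst

At 30 seats: Oakdale 4, Rivermont 22, Pinehurst 4.
At 31 seats: Oakdale 5, Rivermont 23, Pinehurst 3.
Pinehurst drops from 4 to 3.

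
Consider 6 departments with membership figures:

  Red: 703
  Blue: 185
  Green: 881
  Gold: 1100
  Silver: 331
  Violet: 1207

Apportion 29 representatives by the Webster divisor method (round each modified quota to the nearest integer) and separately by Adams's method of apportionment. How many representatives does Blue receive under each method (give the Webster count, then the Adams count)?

1 and 2

Webster: Red 5, Blue 1, Green 6, Gold 7, Silver 2, Violet 8.
Adams: Red 5, Blue 2, Green 6, Gold 7, Silver 2, Violet 7.
Blue gets 1 under Webster and 2 under Adams.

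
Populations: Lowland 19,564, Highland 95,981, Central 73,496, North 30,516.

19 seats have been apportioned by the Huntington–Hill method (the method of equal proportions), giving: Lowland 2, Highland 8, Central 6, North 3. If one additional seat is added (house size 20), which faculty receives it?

Central

Priority for the next seat is population ÷ (√(s·(s+1))).
Priorities: Lowland 7986.970, Highland 11311.469, Central 11340.679, North 8809.210.
Highest priority: Central.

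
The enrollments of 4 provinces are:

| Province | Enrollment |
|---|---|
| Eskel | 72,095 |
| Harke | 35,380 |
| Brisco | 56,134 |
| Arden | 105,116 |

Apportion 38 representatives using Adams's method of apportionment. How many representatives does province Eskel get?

Standard divisor 268725/38 ≈ 7071.711; standard quotas: Eskel 10.195, Harke 5.003, Brisco 7.938, Arden 14.864.
Rounding up gives 11, 6, 8, 15 = 40 seats, so the divisor must be adjusted.
With modified divisor 7400: modified quotas Eskel 9.743, Harke 4.781, Brisco 7.586, Arden 14.205.
Rounding up: Eskel 10, Harke 5, Brisco 8, Arden 15 (total 38).
Eskel receives 10.

10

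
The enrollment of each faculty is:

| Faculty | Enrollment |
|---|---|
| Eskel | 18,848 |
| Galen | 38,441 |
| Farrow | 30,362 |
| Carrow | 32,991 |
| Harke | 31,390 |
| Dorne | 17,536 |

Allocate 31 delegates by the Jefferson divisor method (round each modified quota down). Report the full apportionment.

Eskel=3; Galen=7; Farrow=6; Carrow=6; Harke=6; Dorne=3

Standard divisor 169568/31 ≈ 5469.935; standard quotas: Eskel 3.446, Galen 7.028, Farrow 5.551, Carrow 6.031, Harke 5.739, Dorne 3.206.
Rounding down gives 3, 7, 5, 6, 5, 3 = 29 seats, so the divisor must be adjusted.
With modified divisor 4900: modified quotas Eskel 3.847, Galen 7.845, Farrow 6.196, Carrow 6.733, Harke 6.406, Dorne 3.579.
Rounding down: Eskel 3, Galen 7, Farrow 6, Carrow 6, Harke 6, Dorne 3 (total 31).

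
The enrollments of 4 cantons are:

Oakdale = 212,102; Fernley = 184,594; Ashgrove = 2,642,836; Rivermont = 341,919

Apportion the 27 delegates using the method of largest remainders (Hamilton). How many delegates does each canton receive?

Total 3381451; standard divisor 3381451/27 ≈ 125238.926.
Standard quotas: Oakdale 1.6936, Fernley 1.4739, Ashgrove 21.1024, Rivermont 2.7301.
Lower quotas: Oakdale 1, Fernley 1, Ashgrove 21, Rivermont 2 (sum 25, leaving 2 seats).
Remainders in descending order: Rivermont 0.7301, Oakdale 0.6936, Fernley 0.4739, Ashgrove 0.1024.
The surplus seats go to Rivermont, Oakdale.

Oakdale=2, Fernley=1, Ashgrove=21, Rivermont=3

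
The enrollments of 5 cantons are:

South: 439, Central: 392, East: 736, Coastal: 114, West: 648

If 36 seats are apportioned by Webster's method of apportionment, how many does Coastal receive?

2

Standard divisor 2329/36 ≈ 64.694; standard quotas: South 6.786, Central 6.059, East 11.377, Coastal 1.762, West 10.016.
Rounding to the nearest integer gives South 7, Central 6, East 11, Coastal 2, West 10 — total 36, matching the house size, so no adjustment is needed.
Coastal receives 2.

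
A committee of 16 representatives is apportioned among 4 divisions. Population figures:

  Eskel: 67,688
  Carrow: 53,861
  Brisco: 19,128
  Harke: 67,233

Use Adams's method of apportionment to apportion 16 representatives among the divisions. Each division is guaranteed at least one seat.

Eskel 5, Carrow 4, Brisco 2, Harke 5

Standard divisor 207910/16 ≈ 12994.375; standard quotas: Eskel 5.209, Carrow 4.145, Brisco 1.472, Harke 5.174.
Rounding up gives 6, 5, 2, 6 = 19 seats, so the divisor must be adjusted.
With modified divisor 15200: modified quotas Eskel 4.453, Carrow 3.543, Brisco 1.258, Harke 4.423.
Rounding up: Eskel 5, Carrow 4, Brisco 2, Harke 5 (total 16).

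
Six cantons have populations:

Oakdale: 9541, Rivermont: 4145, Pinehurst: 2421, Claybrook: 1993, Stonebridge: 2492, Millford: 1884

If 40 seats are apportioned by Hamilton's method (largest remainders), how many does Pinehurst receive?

The standard divisor is 22476/40 ≈ 561.9.
Standard quotas: Oakdale 16.9799, Rivermont 7.3768, Pinehurst 4.3086, Claybrook 3.5469, Stonebridge 4.4350, Millford 3.3529.
Lower quotas: Oakdale 16, Rivermont 7, Pinehurst 4, Claybrook 3, Stonebridge 4, Millford 3 (sum 37, leaving 3 seats).
Remainders in descending order: Oakdale 0.9799, Claybrook 0.5469, Stonebridge 0.4350, Rivermont 0.3768, Millford 0.3529, Pinehurst 0.3086.
Largest remainders: Oakdale, Claybrook, Stonebridge receive the extra seats.
Pinehurst receives 4.

4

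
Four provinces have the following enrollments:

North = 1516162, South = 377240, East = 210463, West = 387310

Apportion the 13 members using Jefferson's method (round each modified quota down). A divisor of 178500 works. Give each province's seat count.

North=8, South=2, East=1, West=2

With modified divisor 178500: modified quotas North 8.494, South 2.113, East 1.179, West 2.170.
Rounding down: North 8, South 2, East 1, West 2 (total 13).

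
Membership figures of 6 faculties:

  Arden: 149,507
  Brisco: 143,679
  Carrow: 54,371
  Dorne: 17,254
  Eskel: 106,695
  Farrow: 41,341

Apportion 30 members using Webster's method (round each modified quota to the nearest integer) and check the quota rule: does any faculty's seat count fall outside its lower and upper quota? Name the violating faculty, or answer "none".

Standard quotas: Arden 8.746, Brisco 8.405, Carrow 3.181, Dorne 1.009, Eskel 6.241, Farrow 2.418.
Webster allocation: Arden 9, Brisco 9, Carrow 3, Dorne 1, Eskel 6, Farrow 2.
Every allocation lies between the lower and upper quota.

none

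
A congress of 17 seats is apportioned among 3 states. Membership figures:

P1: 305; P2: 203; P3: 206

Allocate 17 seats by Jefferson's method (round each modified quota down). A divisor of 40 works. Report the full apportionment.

P1 7; P2 5; P3 5

With modified divisor 40: modified quotas P1 7.625, P2 5.075, P3 5.150.
Rounding down: P1 7, P2 5, P3 5 (total 17).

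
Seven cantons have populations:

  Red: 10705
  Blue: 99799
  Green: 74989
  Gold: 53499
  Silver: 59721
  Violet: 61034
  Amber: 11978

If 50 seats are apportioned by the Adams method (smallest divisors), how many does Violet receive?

8

Standard divisor 371725/50 ≈ 7434.5; standard quotas: Red 1.440, Blue 13.424, Green 10.087, Gold 7.196, Silver 8.033, Violet 8.210, Amber 1.611.
Rounding up gives 2, 14, 11, 8, 9, 9, 2 = 55 seats, so the divisor must be adjusted.
With modified divisor 8000: modified quotas Red 1.338, Blue 12.475, Green 9.374, Gold 6.687, Silver 7.465, Violet 7.629, Amber 1.497.
Rounding up: Red 2, Blue 13, Green 10, Gold 7, Silver 8, Violet 8, Amber 2 (total 50).
Violet receives 8.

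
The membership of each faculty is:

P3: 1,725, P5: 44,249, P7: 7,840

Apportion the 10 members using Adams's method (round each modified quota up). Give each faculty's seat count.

P3=1, P5=7, P7=2

Standard divisor 53814/10 ≈ 5381.4; standard quotas: P3 0.321, P5 8.223, P7 1.457.
Rounding up gives 1, 9, 2 = 12 seats, so the divisor must be adjusted.
With modified divisor 6800: modified quotas P3 0.254, P5 6.507, P7 1.153.
Rounding up: P3 1, P5 7, P7 2 (total 10).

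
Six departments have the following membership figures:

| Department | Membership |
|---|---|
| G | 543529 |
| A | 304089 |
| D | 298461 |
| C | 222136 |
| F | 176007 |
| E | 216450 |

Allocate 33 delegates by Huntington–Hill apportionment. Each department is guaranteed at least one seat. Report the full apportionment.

G 10, A 6, D 6, C 4, F 3, E 4

With divisor 53157: modified quotas G 10.225, A 5.721, D 5.615, C 4.179, F 3.311, E 4.072.
Geometric-mean thresholds: G √(10·11)=10.488, A √(5·6)=5.477, D √(5·6)=5.477, C √(4·5)=4.472, F √(3·4)=3.464, E √(4·5)=4.472.
Each quota rounded against its threshold gives G 10, A 6, D 6, C 4, F 3, E 4 (total 33).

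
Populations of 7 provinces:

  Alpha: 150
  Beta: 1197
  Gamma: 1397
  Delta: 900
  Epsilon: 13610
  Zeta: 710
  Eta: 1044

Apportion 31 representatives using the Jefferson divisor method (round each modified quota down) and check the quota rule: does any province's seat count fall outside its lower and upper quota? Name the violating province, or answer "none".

Standard quotas: Alpha 0.245, Beta 1.952, Gamma 2.278, Delta 1.468, Epsilon 22.196, Zeta 1.158, Eta 1.703.
Jefferson allocation: Alpha 0, Beta 2, Gamma 2, Delta 1, Epsilon 24, Zeta 1, Eta 1.
Epsilon has quota 22.196 (lower 22, upper 23) but receives 24 — outside the quota interval.

Epsilon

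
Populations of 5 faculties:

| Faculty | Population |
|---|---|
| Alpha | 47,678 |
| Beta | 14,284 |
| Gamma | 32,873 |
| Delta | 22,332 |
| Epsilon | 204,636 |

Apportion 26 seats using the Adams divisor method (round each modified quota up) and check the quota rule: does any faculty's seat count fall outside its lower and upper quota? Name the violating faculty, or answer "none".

Standard quotas: Alpha 3.852, Beta 1.154, Gamma 2.656, Delta 1.804, Epsilon 16.534.
Adams allocation: Alpha 4, Beta 2, Gamma 3, Delta 2, Epsilon 15.
Epsilon has quota 16.534 (lower 16, upper 17) but receives 15 — outside the quota interval.

Epsilon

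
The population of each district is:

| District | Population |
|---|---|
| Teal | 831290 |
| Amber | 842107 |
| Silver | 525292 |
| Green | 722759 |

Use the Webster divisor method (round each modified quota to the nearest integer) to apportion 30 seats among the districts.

Standard divisor 2921448/30 ≈ 97381.6; standard quotas: Teal 8.536, Amber 8.647, Silver 5.394, Green 7.422.
Rounding to the nearest integer gives Teal 9, Amber 9, Silver 5, Green 7 — total 30, matching the house size, so no adjustment is needed.

Teal: 9, Amber: 9, Silver: 5, Green: 7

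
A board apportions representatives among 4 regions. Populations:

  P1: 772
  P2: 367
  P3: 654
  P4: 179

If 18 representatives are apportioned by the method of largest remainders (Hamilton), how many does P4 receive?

The standard divisor is 1972/18 ≈ 109.556.
Standard quotas: P1 7.047, P2 3.350, P3 5.970, P4 1.634.
Lower quotas: P1 7, P2 3, P3 5, P4 1 (sum 16, leaving 2 seats).
Remainders in descending order: P3 0.970, P4 0.634, P2 0.350, P1 0.047.
The surplus seats go to P3, P4.
P4 receives 2.

2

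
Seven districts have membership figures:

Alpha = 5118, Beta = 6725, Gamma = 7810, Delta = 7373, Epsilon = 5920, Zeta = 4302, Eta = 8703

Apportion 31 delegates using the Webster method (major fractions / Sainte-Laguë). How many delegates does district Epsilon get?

Standard divisor 45951/31 ≈ 1482.29; standard quotas: Alpha 3.453, Beta 4.537, Gamma 5.269, Delta 4.974, Epsilon 3.994, Zeta 2.902, Eta 5.871.
Rounding to the nearest integer gives Alpha 3, Beta 5, Gamma 5, Delta 5, Epsilon 4, Zeta 3, Eta 6 — total 31, matching the house size, so no adjustment is needed.
Epsilon receives 4.

4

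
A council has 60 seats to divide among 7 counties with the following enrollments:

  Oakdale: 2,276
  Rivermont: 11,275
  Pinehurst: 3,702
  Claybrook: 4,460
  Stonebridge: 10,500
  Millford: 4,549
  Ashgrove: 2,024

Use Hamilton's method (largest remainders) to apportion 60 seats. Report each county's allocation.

Standard divisor: 38786 ÷ 60 ≈ 646.433.
Standard quotas: Oakdale 3.5209, Rivermont 17.4419, Pinehurst 5.7268, Claybrook 6.8994, Stonebridge 16.2430, Millford 7.0371, Ashgrove 3.1310.
Lower quotas: Oakdale 3, Rivermont 17, Pinehurst 5, Claybrook 6, Stonebridge 16, Millford 7, Ashgrove 3 (sum 57, leaving 3 seats).
Remainders in descending order: Claybrook 0.8994, Pinehurst 0.7268, Oakdale 0.5209, Rivermont 0.4419, Stonebridge 0.2430, Ashgrove 0.1310, Millford 0.0371.
The surplus seats go to Claybrook, Pinehurst, Oakdale.

Oakdale: 4; Rivermont: 17; Pinehurst: 6; Claybrook: 7; Stonebridge: 16; Millford: 7; Ashgrove: 3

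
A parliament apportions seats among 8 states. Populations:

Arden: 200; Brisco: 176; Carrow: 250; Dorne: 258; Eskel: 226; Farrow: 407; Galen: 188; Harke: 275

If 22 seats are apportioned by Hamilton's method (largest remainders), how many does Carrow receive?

3

Standard divisor: 1980 ÷ 22 = 90.
Standard quotas: Arden 2.222, Brisco 1.956, Carrow 2.778, Dorne 2.867, Eskel 2.511, Farrow 4.522, Galen 2.089, Harke 3.056.
Lower quotas: Arden 2, Brisco 1, Carrow 2, Dorne 2, Eskel 2, Farrow 4, Galen 2, Harke 3 (sum 18, leaving 4 seats).
Remainders in descending order: Brisco 0.956, Dorne 0.867, Carrow 0.778, Farrow 0.522, Eskel 0.511, Arden 0.222, Galen 0.089, Harke 0.056.
The surplus seats go to Brisco, Dorne, Carrow, Farrow.
Carrow receives 3.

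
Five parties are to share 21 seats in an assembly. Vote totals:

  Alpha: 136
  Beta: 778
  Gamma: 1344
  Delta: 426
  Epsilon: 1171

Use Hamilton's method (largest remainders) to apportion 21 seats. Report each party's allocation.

Total 3855; standard divisor 3855/21 ≈ 183.571.
Standard quotas: Alpha 0.741, Beta 4.238, Gamma 7.321, Delta 2.321, Epsilon 6.379.
Lower quotas: Alpha 0, Beta 4, Gamma 7, Delta 2, Epsilon 6 (sum 19, leaving 2 seats).
Remainders in descending order: Alpha 0.741, Epsilon 0.379, Gamma 0.321, Delta 0.321, Beta 0.238.
Largest remainders: Alpha, Epsilon receive the extra seats.

Alpha 1, Beta 4, Gamma 7, Delta 2, Epsilon 7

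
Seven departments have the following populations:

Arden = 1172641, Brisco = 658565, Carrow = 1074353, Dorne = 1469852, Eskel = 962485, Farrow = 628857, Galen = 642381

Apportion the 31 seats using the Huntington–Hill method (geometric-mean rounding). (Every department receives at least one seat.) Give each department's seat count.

With divisor 214656: modified quotas Arden 5.463, Brisco 3.068, Carrow 5.005, Dorne 6.847, Eskel 4.484, Farrow 2.930, Galen 2.993.
Geometric-mean thresholds: Arden √(5·6)=5.477, Brisco √(3·4)=3.464, Carrow √(5·6)=5.477, Dorne √(6·7)=6.481, Eskel √(4·5)=4.472, Farrow √(2·3)=2.449, Galen √(2·3)=2.449.
Each quota rounded against its threshold gives Arden 5, Brisco 3, Carrow 5, Dorne 7, Eskel 5, Farrow 3, Galen 3 (total 31).

Arden 5; Brisco 3; Carrow 5; Dorne 7; Eskel 5; Farrow 3; Galen 3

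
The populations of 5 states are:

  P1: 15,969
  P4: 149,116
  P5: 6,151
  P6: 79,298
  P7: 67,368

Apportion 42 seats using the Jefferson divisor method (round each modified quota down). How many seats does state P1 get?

Standard divisor 317902/42 ≈ 7569.095; standard quotas: P1 2.110, P4 19.701, P5 0.813, P6 10.477, P7 8.900.
Rounding down gives 2, 19, 0, 10, 8 = 39 seats, so the divisor must be adjusted.
With modified divisor 7150: modified quotas P1 2.233, P4 20.855, P5 0.860, P6 11.091, P7 9.422.
Rounding down: P1 2, P4 20, P5 0, P6 11, P7 9 (total 42).
P1 receives 2.

2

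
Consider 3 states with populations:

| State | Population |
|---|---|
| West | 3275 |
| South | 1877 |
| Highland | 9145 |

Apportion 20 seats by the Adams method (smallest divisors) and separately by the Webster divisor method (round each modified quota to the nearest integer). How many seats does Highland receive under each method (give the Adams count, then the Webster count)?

Adams: West 5, South 3, Highland 12.
Webster: West 4, South 3, Highland 13.
Highland gets 12 under Adams and 13 under Webster.

12 and 13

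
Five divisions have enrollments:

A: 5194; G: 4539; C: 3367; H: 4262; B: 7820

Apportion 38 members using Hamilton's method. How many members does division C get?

Total 25182; standard divisor 25182/38 ≈ 662.684.
Standard quotas: A 7.8378, G 6.8494, C 5.0809, H 6.4314, B 11.8005.
Lower quotas: A 7, G 6, C 5, H 6, B 11 (sum 35, leaving 3 seats).
Remainders in descending order: G 0.8494, A 0.8378, B 0.8005, H 0.4314, C 0.0809.
Largest remainders: G, A, B receive the extra seats.
C receives 5.

5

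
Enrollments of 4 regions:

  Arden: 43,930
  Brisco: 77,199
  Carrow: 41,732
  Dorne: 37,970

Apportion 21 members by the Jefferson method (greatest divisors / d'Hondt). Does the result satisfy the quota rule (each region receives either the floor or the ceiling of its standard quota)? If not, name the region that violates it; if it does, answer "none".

none

Standard quotas: Arden 4.594, Brisco 8.072, Carrow 4.364, Dorne 3.970.
Jefferson allocation: Arden 5, Brisco 8, Carrow 4, Dorne 4.
Every allocation lies between the lower and upper quota.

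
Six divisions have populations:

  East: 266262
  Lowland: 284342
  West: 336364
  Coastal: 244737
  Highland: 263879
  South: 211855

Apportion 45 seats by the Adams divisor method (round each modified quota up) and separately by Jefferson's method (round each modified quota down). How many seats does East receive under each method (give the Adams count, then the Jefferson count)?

8 and 7

Adams: East 8, Lowland 8, West 9, Coastal 7, Highland 7, South 6.
Jefferson: East 7, Lowland 8, West 10, Coastal 7, Highland 7, South 6.
East gets 8 under Adams and 7 under Jefferson.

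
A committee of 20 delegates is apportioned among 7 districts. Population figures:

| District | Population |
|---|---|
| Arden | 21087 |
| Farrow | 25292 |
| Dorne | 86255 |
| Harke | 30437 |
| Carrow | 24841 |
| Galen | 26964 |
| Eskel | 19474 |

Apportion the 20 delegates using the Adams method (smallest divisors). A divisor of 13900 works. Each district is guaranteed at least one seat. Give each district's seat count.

With modified divisor 13900: modified quotas Arden 1.517, Farrow 1.820, Dorne 6.205, Harke 2.190, Carrow 1.787, Galen 1.940, Eskel 1.401.
Rounding up: Arden 2, Farrow 2, Dorne 7, Harke 3, Carrow 2, Galen 2, Eskel 2 (total 20).

Arden 2, Farrow 2, Dorne 7, Harke 3, Carrow 2, Galen 2, Eskel 2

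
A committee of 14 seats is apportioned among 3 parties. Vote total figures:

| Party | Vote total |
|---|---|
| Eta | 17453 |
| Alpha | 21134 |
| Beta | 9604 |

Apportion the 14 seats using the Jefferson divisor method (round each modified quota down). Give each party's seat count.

Standard divisor 48191/14 ≈ 3442.214; standard quotas: Eta 5.070, Alpha 6.140, Beta 2.790.
Rounding down gives 5, 6, 2 = 13 seats, so the divisor must be adjusted.
With modified divisor 3100: modified quotas Eta 5.630, Alpha 6.817, Beta 3.098.
Rounding down: Eta 5, Alpha 6, Beta 3 (total 14).

Eta 5, Alpha 6, Beta 3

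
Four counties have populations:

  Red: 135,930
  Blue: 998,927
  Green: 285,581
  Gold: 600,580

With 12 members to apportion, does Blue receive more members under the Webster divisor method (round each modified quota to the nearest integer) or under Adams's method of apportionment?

Webster

Webster: Red 1, Blue 6, Green 2, Gold 3.
Adams: Red 1, Blue 5, Green 2, Gold 4.
Blue gets 6 under Webster and 5 under Adams.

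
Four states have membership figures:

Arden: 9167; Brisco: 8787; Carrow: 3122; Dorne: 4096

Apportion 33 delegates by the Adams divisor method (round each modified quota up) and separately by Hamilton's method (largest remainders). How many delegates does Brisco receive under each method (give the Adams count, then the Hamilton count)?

Adams: Arden 12, Brisco 11, Carrow 4, Dorne 6.
Hamilton: Arden 12, Brisco 12, Carrow 4, Dorne 5.
Brisco gets 11 under Adams and 12 under Hamilton.

11 and 12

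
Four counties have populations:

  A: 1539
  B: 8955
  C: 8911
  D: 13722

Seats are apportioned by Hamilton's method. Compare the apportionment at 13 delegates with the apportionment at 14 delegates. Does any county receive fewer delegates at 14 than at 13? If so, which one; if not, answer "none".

At 13 seats: A 1, B 4, C 3, D 5.
At 14 seats: A 0, B 4, C 4, D 6.
A drops from 1 to 0.

A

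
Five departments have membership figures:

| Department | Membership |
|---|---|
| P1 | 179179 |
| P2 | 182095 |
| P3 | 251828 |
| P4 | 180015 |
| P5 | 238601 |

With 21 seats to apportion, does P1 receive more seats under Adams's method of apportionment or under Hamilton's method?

Adams

Adams: P1 4, P2 4, P3 5, P4 4, P5 4.
Hamilton: P1 3, P2 4, P3 5, P4 4, P5 5.
P1 gets 4 under Adams and 3 under Hamilton.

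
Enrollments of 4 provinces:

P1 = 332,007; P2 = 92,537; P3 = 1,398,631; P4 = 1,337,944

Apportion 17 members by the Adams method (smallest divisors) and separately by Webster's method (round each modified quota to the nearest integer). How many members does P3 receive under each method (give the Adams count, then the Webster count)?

Adams: P1 2, P2 1, P3 7, P4 7.
Webster: P1 2, P2 0, P3 8, P4 7.
P3 gets 7 under Adams and 8 under Webster.

7 and 8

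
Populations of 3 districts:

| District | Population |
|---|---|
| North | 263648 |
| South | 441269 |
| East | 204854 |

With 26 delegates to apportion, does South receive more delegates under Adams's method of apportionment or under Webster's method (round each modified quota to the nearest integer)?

Webster

Adams: North 8, South 12, East 6.
Webster: North 7, South 13, East 6.
South gets 12 under Adams and 13 under Webster.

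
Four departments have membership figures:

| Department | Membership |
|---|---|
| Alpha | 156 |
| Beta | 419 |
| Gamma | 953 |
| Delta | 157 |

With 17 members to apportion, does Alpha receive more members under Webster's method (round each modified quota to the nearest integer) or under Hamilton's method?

Webster: Alpha 2, Beta 4, Gamma 9, Delta 2.
Hamilton: Alpha 1, Beta 4, Gamma 10, Delta 2.
Alpha gets 2 under Webster and 1 under Hamilton.

Webster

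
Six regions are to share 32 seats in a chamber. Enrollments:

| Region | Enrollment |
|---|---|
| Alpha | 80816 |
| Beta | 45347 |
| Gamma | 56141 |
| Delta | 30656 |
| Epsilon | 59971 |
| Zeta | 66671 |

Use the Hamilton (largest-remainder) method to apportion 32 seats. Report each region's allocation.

Alpha: 8, Beta: 4, Gamma: 5, Delta: 3, Epsilon: 6, Zeta: 6

Total 339602; standard divisor 339602/32 ≈ 10612.562.
Standard quotas: Alpha 7.6151, Beta 4.2730, Gamma 5.2901, Delta 2.8887, Epsilon 5.6509, Zeta 6.2823.
Lower quotas: Alpha 7, Beta 4, Gamma 5, Delta 2, Epsilon 5, Zeta 6 (sum 29, leaving 3 seats).
Remainders in descending order: Delta 0.8887, Epsilon 0.6509, Alpha 0.6151, Gamma 0.2901, Zeta 0.2823, Beta 0.2730.
The surplus seats go to Delta, Epsilon, Alpha.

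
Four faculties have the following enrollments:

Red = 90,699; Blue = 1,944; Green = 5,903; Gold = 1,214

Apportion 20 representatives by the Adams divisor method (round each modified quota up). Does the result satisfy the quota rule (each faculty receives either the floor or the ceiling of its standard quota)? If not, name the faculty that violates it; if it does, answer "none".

Red

Standard quotas: Red 18.183, Blue 0.390, Green 1.183, Gold 0.243.
Adams allocation: Red 16, Blue 1, Green 2, Gold 1.
Red has quota 18.183 (lower 18, upper 19) but receives 16 — outside the quota interval.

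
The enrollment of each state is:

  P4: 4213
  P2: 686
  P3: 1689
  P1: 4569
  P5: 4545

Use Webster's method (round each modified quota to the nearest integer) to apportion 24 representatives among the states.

Standard divisor 15702/24 ≈ 654.25; standard quotas: P4 6.439, P2 1.049, P3 2.582, P1 6.984, P5 6.947.
Rounding to the nearest integer gives P4 6, P2 1, P3 3, P1 7, P5 7 — total 24, matching the house size, so no adjustment is needed.

P4=6, P2=1, P3=3, P1=7, P5=7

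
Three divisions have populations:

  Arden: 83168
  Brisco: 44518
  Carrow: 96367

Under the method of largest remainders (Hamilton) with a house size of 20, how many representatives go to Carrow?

9

Standard divisor: 224053 ÷ 20 ≈ 11202.65.
Standard quotas: Arden 7.4240, Brisco 3.9739, Carrow 8.6022.
Lower quotas: Arden 7, Brisco 3, Carrow 8 (sum 18, leaving 2 seats).
Remainders in descending order: Brisco 0.9739, Carrow 0.6022, Arden 0.4240.
Largest remainders: Brisco, Carrow receive the extra seats.
Carrow receives 9.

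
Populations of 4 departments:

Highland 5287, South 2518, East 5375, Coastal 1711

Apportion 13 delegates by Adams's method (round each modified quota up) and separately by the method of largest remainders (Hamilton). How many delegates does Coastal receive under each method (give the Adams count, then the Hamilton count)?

Adams: Highland 4, South 2, East 5, Coastal 2.
Hamilton: Highland 5, South 2, East 5, Coastal 1.
Coastal gets 2 under Adams and 1 under Hamilton.

2 and 1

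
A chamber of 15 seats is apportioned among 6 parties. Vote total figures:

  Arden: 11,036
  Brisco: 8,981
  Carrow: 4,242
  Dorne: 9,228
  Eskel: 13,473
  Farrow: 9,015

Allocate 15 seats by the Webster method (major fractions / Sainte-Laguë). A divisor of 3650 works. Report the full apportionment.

With modified divisor 3650: modified quotas Arden 3.024, Brisco 2.461, Carrow 1.162, Dorne 2.528, Eskel 3.691, Farrow 2.470.
Rounding to the nearest integer: Arden 3, Brisco 2, Carrow 1, Dorne 3, Eskel 4, Farrow 2 (total 15).

Arden 3, Brisco 2, Carrow 1, Dorne 3, Eskel 4, Farrow 2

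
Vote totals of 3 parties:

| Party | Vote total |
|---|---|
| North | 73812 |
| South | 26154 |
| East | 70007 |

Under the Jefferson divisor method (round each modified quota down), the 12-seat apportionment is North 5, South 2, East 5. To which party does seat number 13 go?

Priority for the next seat is population ÷ (current seats + 1).
Priorities: North 12302.000, South 8718.000, East 11667.833.
Highest priority: North.

North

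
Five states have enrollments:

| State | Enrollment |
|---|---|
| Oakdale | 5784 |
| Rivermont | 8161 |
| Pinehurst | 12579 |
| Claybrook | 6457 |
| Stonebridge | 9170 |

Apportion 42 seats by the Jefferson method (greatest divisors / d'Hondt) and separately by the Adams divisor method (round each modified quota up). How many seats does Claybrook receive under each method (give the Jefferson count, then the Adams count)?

Jefferson: Oakdale 6, Rivermont 8, Pinehurst 13, Claybrook 6, Stonebridge 9.
Adams: Oakdale 6, Rivermont 8, Pinehurst 12, Claybrook 7, Stonebridge 9.
Claybrook gets 6 under Jefferson and 7 under Adams.

6 and 7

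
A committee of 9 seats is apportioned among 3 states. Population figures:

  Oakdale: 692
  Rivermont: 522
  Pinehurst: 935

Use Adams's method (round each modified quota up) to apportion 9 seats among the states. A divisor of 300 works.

With modified divisor 300: modified quotas Oakdale 2.307, Rivermont 1.740, Pinehurst 3.117.
Rounding up: Oakdale 3, Rivermont 2, Pinehurst 4 (total 9).

Oakdale=3, Rivermont=2, Pinehurst=4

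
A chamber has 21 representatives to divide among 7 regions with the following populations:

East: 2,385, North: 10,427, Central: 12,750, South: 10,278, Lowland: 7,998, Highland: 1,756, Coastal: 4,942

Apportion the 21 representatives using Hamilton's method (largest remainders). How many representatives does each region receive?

East: 1, North: 5, Central: 5, South: 4, Lowland: 3, Highland: 1, Coastal: 2

Standard divisor: 50536 ÷ 21 ≈ 2406.476.
Standard quotas: East 0.9911, North 4.3329, Central 5.2982, South 4.2710, Lowland 3.3235, Highland 0.7297, Coastal 2.0536.
Lower quotas: East 0, North 4, Central 5, South 4, Lowland 3, Highland 0, Coastal 2 (sum 18, leaving 3 seats).
Remainders in descending order: East 0.9911, Highland 0.7297, North 0.3329, Lowland 0.3235, Central 0.2982, South 0.2710, Coastal 0.0536.
Largest remainders: East, Highland, North receive the extra seats.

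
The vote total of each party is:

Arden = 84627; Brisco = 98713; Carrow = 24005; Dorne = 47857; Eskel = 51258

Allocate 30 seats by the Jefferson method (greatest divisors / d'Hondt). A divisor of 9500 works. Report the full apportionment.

With modified divisor 9500: modified quotas Arden 8.908, Brisco 10.391, Carrow 2.527, Dorne 5.038, Eskel 5.396.
Rounding down: Arden 8, Brisco 10, Carrow 2, Dorne 5, Eskel 5 (total 30).

Arden: 8; Brisco: 10; Carrow: 2; Dorne: 5; Eskel: 5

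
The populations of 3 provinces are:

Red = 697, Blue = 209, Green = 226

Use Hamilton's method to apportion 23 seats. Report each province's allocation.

Red: 14, Blue: 4, Green: 5

Total 1132; standard divisor 1132/23 ≈ 49.217.
Standard quotas: Red 14.162, Blue 4.246, Green 4.592.
Lower quotas: Red 14, Blue 4, Green 4 (sum 22, leaving 1 seat).
Remainders in descending order: Green 0.592, Blue 0.246, Red 0.162.
Largest remainder: Green receives the extra seat.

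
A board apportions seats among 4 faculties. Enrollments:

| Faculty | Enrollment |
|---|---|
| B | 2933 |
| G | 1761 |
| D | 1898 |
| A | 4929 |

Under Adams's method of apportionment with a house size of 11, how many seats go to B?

3

Standard divisor 11521/11 ≈ 1047.364; standard quotas: B 2.800, G 1.681, D 1.812, A 4.706.
Rounding up gives 3, 2, 2, 5 = 12 seats, so the divisor must be adjusted.
With modified divisor 1300: modified quotas B 2.256, G 1.355, D 1.460, A 3.792.
Rounding up: B 3, G 2, D 2, A 4 (total 11).
B receives 3.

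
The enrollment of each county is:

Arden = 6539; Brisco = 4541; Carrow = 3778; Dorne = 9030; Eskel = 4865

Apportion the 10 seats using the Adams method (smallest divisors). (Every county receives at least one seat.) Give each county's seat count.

Standard divisor 28753/10 ≈ 2875.3; standard quotas: Arden 2.274, Brisco 1.579, Carrow 1.314, Dorne 3.141, Eskel 1.692.
Rounding up gives 3, 2, 2, 4, 2 = 13 seats, so the divisor must be adjusted.
With modified divisor 4100: modified quotas Arden 1.595, Brisco 1.108, Carrow 0.921, Dorne 2.202, Eskel 1.187.
Rounding up: Arden 2, Brisco 2, Carrow 1, Dorne 3, Eskel 2 (total 10).

Arden 2, Brisco 2, Carrow 1, Dorne 3, Eskel 2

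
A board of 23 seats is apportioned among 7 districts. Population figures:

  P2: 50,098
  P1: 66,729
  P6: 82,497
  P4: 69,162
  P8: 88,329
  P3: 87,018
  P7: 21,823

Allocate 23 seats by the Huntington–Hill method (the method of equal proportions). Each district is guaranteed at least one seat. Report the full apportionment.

P2 3, P1 3, P6 4, P4 4, P8 4, P3 4, P7 1

With divisor 19858: modified quotas P2 2.523, P1 3.360, P6 4.154, P4 3.483, P8 4.448, P3 4.382, P7 1.099.
Geometric-mean thresholds: P2 √(2·3)=2.449, P1 √(3·4)=3.464, P6 √(4·5)=4.472, P4 √(3·4)=3.464, P8 √(4·5)=4.472, P3 √(4·5)=4.472, P7 √(1·2)=1.414.
Each quota rounded against its threshold gives P2 3, P1 3, P6 4, P4 4, P8 4, P3 4, P7 1 (total 23).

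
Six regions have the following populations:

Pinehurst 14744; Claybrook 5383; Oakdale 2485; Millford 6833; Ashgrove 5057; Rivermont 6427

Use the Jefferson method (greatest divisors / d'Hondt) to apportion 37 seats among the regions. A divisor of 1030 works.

Pinehurst 14, Claybrook 5, Oakdale 2, Millford 6, Ashgrove 4, Rivermont 6

With modified divisor 1030: modified quotas Pinehurst 14.315, Claybrook 5.226, Oakdale 2.413, Millford 6.634, Ashgrove 4.910, Rivermont 6.240.
Rounding down: Pinehurst 14, Claybrook 5, Oakdale 2, Millford 6, Ashgrove 4, Rivermont 6 (total 37).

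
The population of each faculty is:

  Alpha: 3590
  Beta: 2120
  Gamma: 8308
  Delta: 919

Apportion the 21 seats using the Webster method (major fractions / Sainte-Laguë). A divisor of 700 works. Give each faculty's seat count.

With modified divisor 700: modified quotas Alpha 5.129, Beta 3.029, Gamma 11.869, Delta 1.313.
Rounding to the nearest integer: Alpha 5, Beta 3, Gamma 12, Delta 1 (total 21).

Alpha 5, Beta 3, Gamma 12, Delta 1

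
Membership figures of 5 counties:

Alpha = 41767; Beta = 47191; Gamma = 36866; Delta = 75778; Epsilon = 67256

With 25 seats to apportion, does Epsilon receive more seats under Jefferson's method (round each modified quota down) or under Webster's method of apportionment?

Jefferson

Jefferson: Alpha 4, Beta 4, Gamma 3, Delta 7, Epsilon 7.
Webster: Alpha 4, Beta 4, Gamma 4, Delta 7, Epsilon 6.
Epsilon gets 7 under Jefferson and 6 under Webster.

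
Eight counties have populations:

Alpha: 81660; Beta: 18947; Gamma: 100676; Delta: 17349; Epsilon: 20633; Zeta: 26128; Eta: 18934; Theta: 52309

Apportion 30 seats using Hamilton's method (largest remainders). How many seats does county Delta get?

1

The standard divisor is 336636/30 ≈ 11221.2.
Standard quotas: Alpha 7.2773, Beta 1.6885, Gamma 8.9719, Delta 1.5461, Epsilon 1.8388, Zeta 2.3284, Eta 1.6873, Theta 4.6616.
Lower quotas: Alpha 7, Beta 1, Gamma 8, Delta 1, Epsilon 1, Zeta 2, Eta 1, Theta 4 (sum 25, leaving 5 seats).
Remainders in descending order: Gamma 0.9719, Epsilon 0.8388, Beta 0.6885, Eta 0.6873, Theta 0.6616, Delta 0.5461, Zeta 0.3284, Alpha 0.2773.
The surplus seats go to Gamma, Epsilon, Beta, Eta, Theta.
Delta receives 1.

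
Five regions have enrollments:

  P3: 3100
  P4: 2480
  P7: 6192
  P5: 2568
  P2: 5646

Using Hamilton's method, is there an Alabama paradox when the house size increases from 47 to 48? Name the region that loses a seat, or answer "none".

At 47 seats: P3 7, P4 6, P7 15, P5 6, P2 13.
At 48 seats: P3 7, P4 6, P7 15, P5 6, P2 14.
No region's allocation decreased.

none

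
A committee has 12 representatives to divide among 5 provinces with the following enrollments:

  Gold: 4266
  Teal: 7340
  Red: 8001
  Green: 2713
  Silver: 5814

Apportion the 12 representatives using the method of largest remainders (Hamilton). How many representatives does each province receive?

The standard divisor is 28134/12 ≈ 2344.5.
Standard quotas: Gold 1.8196, Teal 3.1307, Red 3.4127, Green 1.1572, Silver 2.4798.
Lower quotas: Gold 1, Teal 3, Red 3, Green 1, Silver 2 (sum 10, leaving 2 seats).
Remainders in descending order: Gold 0.8196, Silver 0.4798, Red 0.4127, Green 0.1572, Teal 0.1307.
The surplus seats go to Gold, Silver.

Gold 2, Teal 3, Red 3, Green 1, Silver 3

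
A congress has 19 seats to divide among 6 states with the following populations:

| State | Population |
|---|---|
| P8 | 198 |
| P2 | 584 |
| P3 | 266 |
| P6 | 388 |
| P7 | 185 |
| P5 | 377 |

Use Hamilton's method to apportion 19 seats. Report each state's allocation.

P8 2; P2 5; P3 2; P6 4; P7 2; P5 4

Total 1998; standard divisor 1998/19 ≈ 105.158.
Standard quotas: P8 1.883, P2 5.554, P3 2.530, P6 3.690, P7 1.759, P5 3.585.
Lower quotas: P8 1, P2 5, P3 2, P6 3, P7 1, P5 3 (sum 15, leaving 4 seats).
Remainders in descending order: P8 0.883, P7 0.759, P6 0.690, P5 0.585, P2 0.554, P3 0.530.
The surplus seats go to P8, P7, P6, P5.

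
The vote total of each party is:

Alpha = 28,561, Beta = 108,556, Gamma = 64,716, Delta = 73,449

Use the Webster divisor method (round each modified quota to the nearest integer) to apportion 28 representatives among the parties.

Alpha: 3, Beta: 11, Gamma: 7, Delta: 7

Standard divisor 275282/28 ≈ 9831.5; standard quotas: Alpha 2.905, Beta 11.042, Gamma 6.583, Delta 7.471.
Rounding to the nearest integer gives Alpha 3, Beta 11, Gamma 7, Delta 7 — total 28, matching the house size, so no adjustment is needed.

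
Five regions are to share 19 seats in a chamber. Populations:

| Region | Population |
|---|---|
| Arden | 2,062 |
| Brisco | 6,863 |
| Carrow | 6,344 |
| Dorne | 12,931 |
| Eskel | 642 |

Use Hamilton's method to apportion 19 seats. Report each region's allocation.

Total 28842; standard divisor 28842/19 = 1518.
Standard quotas: Arden 1.3584, Brisco 4.5211, Carrow 4.1792, Dorne 8.5184, Eskel 0.4229.
Lower quotas: Arden 1, Brisco 4, Carrow 4, Dorne 8, Eskel 0 (sum 17, leaving 2 seats).
Remainders in descending order: Brisco 0.5211, Dorne 0.5184, Eskel 0.4229, Arden 0.3584, Carrow 0.1792.
Largest remainders: Brisco, Dorne receive the extra seats.

Arden=1; Brisco=5; Carrow=4; Dorne=9; Eskel=0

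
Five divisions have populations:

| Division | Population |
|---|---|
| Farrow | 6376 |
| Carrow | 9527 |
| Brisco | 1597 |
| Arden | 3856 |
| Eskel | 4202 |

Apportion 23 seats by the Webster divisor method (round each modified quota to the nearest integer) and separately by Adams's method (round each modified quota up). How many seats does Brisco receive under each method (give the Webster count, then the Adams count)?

1 and 2

Webster: Farrow 6, Carrow 9, Brisco 1, Arden 3, Eskel 4.
Adams: Farrow 5, Carrow 8, Brisco 2, Arden 4, Eskel 4.
Brisco gets 1 under Webster and 2 under Adams.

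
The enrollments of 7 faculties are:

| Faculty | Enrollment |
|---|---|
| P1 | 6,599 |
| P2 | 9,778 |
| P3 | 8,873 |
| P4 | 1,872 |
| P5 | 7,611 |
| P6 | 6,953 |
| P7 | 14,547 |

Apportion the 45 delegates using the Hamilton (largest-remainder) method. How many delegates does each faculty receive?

P1=5, P2=8, P3=7, P4=1, P5=6, P6=6, P7=12

Standard divisor: 56233 ÷ 45 ≈ 1249.622.
Standard quotas: P1 5.2808, P2 7.8248, P3 7.1005, P4 1.4981, P5 6.0906, P6 5.5641, P7 11.6411.
Lower quotas: P1 5, P2 7, P3 7, P4 1, P5 6, P6 5, P7 11 (sum 42, leaving 3 seats).
Remainders in descending order: P2 0.8248, P7 0.6411, P6 0.5641, P4 0.4981, P1 0.2808, P3 0.1005, P5 0.0906.
The surplus seats go to P2, P7, P6.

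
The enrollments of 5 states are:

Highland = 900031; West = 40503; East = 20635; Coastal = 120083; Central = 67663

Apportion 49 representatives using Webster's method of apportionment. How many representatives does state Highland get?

38

Standard divisor 1148915/49 ≈ 23447.245; standard quotas: Highland 38.385, West 1.727, East 0.880, Coastal 5.121, Central 2.886.
Rounding to the nearest integer gives Highland 38, West 2, East 1, Coastal 5, Central 3 — total 49, matching the house size, so no adjustment is needed.
Highland receives 38.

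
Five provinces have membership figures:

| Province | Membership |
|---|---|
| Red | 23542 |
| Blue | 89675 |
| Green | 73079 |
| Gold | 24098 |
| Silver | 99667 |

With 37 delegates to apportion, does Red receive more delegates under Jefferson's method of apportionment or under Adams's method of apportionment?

Adams

Jefferson: Red 2, Blue 11, Green 9, Gold 3, Silver 12.
Adams: Red 3, Blue 10, Green 9, Gold 3, Silver 12.
Red gets 2 under Jefferson and 3 under Adams.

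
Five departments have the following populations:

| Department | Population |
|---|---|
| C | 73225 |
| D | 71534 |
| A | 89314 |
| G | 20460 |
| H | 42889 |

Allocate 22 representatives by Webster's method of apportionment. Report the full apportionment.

Standard divisor 297422/22 ≈ 13519.182; standard quotas: C 5.416, D 5.291, A 6.606, G 1.513, H 3.172.
Rounding to the nearest integer gives C 5, D 5, A 7, G 2, H 3 — total 22, matching the house size, so no adjustment is needed.

C 5; D 5; A 7; G 2; H 3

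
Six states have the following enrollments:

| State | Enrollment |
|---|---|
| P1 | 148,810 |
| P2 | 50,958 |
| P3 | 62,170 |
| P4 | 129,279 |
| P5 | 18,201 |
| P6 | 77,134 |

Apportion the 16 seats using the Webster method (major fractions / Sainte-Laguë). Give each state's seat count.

P1 5, P2 2, P3 2, P4 4, P5 1, P6 2

Standard divisor 486552/16 ≈ 30409.5; standard quotas: P1 4.894, P2 1.676, P3 2.044, P4 4.251, P5 0.599, P6 2.537.
Rounding to the nearest integer gives 5, 2, 2, 4, 1, 3 = 17 seats, so the divisor must be adjusted.
With modified divisor 32000: modified quotas P1 4.650, P2 1.592, P3 1.943, P4 4.040, P5 0.569, P6 2.410.
Rounding to the nearest integer: P1 5, P2 2, P3 2, P4 4, P5 1, P6 2 (total 16).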